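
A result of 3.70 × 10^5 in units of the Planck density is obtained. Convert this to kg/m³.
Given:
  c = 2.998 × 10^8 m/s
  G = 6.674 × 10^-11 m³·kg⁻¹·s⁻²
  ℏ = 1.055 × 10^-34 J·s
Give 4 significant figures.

1.907 × 10^102 kg/m³

One Planck density: ρ_P = c⁵/(ℏG²) = 5.154 × 10^96 kg/m³.
3.70 × 10^5 × 5.154 × 10^96 kg/m³ = 1.907 × 10^102 kg/m³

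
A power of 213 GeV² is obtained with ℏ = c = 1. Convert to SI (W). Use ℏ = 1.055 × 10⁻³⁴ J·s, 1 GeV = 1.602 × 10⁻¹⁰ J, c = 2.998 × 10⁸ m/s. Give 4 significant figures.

Power is [E]/[T] = [E]²/ℏ.
1 GeV² → 1/ℏ × (1 GeV in J)² = 2.433 × 10¹⁴ W.
Result: 213 × 2.433 × 10¹⁴ = 5.181 × 10¹⁶ W.

5.181 × 10¹⁶ W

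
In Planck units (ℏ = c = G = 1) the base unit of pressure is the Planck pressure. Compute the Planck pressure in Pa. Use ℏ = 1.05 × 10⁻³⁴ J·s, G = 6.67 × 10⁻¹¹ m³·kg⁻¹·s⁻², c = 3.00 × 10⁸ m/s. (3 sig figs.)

4.68 × 10¹¹³ Pa

p_P = c⁷/(ℏG²)
  = 2.19 × 10⁵⁹ / 4.67 × 10⁻⁵⁵
  = 4.68 × 10¹¹³ Pa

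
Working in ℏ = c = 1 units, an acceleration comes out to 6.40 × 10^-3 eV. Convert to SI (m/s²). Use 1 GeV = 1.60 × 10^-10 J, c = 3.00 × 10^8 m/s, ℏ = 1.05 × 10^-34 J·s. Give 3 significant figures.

Acceleration is [L]/[T]² = c·[E]/ℏ.
1 GeV → c/ℏ × (1 GeV in J) = 4.57 × 10^32 m/s².
Convert the energy scale: 6.40 × 10^-3 eV = 6.40 × 10^-12 GeV.
Result: 6.40 × 10^-12 × 4.57 × 10^32 = 2.93 × 10^21 m/s².

2.93 × 10^21 m/s²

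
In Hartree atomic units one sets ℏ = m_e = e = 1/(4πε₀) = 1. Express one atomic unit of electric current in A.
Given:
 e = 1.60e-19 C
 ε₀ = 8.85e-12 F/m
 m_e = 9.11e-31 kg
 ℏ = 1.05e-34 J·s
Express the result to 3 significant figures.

I_au = e E_h/ℏ = m_e e⁵/((4πε₀)²ℏ³)
E_h = 4.38e-18 J
e·E_h/ℏ = 6.67e-3 A

6.67e-3 A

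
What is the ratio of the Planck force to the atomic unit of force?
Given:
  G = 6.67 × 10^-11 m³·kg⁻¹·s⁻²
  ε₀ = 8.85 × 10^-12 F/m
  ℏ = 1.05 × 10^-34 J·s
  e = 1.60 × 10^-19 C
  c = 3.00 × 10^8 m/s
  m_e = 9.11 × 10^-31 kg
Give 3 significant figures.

Planck force: F_P = c⁴/G = 1.21 × 10^44 N
atomic unit of force: F_au = E_h/a₀ = m_e²e⁶/((4πε₀)³ℏ⁴) = 8.33 × 10^-8 N
ratio = 1.21 × 10^44 / 8.33 × 10^-8 = 1.46 × 10^51

1.46 × 10^51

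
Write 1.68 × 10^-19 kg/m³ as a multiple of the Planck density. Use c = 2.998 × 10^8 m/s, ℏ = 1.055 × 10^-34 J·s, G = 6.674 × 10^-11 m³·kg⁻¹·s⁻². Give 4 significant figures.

Planck density: ρ_P = c⁵/(ℏG²) = 5.154 × 10^96 kg/m³.
1.68 × 10^-19 / 5.154 × 10^96 = 3.260 × 10^-116

3.260 × 10^-116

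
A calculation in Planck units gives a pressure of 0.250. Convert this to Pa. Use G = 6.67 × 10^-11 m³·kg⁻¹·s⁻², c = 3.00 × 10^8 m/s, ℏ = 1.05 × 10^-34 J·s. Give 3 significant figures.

One Planck pressure: p_P = c⁷/(ℏG²) = 4.68 × 10^113 Pa.
0.250 × 4.68 × 10^113 Pa = 1.17 × 10^113 Pa

1.17 × 10^113 Pa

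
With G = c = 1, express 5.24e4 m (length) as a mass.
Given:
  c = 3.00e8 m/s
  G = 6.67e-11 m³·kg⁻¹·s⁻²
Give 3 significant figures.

Length → mass via c²/G.
5.24e4 m × (c²/G) = 7.07e31 kg

7.07e31 kg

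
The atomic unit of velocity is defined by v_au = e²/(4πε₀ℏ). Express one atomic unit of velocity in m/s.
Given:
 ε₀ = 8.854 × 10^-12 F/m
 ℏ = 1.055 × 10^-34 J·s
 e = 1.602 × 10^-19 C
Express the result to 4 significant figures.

2.186 × 10^6 m/s

v_au = e²/(4πε₀ℏ)
  = 2.566 × 10^-38 / 1.174 × 10^-44
  = 2.186 × 10^6 m/s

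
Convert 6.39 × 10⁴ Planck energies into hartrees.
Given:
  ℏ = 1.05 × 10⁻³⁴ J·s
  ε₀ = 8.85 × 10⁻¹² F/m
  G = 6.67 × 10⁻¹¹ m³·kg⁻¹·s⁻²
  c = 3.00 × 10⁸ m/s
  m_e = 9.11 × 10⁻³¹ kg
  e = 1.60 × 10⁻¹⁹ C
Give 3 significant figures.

Planck energy: E_P = √(ℏc⁵/G) = 1.96 × 10⁹ J
hartree: E_h = m_e e⁴/(4πε₀ℏ)² = 4.38 × 10⁻¹⁸ J
6.39 × 10⁴ × 1.96 × 10⁹ / 4.38 × 10⁻¹⁸ = 2.85 × 10³¹

2.85 × 10³¹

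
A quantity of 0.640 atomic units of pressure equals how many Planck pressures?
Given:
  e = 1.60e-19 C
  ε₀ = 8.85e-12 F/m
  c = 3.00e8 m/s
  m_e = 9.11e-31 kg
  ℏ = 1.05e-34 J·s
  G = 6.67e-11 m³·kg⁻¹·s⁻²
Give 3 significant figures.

4.12e-101

atomic unit of pressure: P_au = E_h/a₀³ = m_e⁴e¹⁰/((4πε₀)⁵ℏ⁸) = 3.01e13 Pa
Planck pressure: p_P = c⁷/(ℏG²) = 4.68e113 Pa
0.640 × 3.01e13 / 4.68e113 = 4.12e-101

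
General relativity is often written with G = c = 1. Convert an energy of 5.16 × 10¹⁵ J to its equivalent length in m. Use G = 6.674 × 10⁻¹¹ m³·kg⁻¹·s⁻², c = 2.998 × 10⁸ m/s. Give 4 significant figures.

4.263 × 10⁻²⁹ m

Energy → length via G/c⁴.
5.16 × 10¹⁵ J × (G/c⁴) = 4.263 × 10⁻²⁹ m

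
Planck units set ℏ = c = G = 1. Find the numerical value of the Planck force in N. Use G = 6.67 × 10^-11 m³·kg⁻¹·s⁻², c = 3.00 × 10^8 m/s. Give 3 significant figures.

From ℏ = c = G = 1 the force scale is F_P = c⁴/G.
  = 8.10 × 10^33 / 6.67 × 10^-11
  = 1.21 × 10^44 N

1.21 × 10^44 N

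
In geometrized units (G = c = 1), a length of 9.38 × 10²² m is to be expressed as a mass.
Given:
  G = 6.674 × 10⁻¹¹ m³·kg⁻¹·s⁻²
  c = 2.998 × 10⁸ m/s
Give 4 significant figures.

1.263 × 10⁵⁰ kg

Length → mass via c²/G.
9.38 × 10²² m × (c²/G) = 1.263 × 10⁵⁰ kg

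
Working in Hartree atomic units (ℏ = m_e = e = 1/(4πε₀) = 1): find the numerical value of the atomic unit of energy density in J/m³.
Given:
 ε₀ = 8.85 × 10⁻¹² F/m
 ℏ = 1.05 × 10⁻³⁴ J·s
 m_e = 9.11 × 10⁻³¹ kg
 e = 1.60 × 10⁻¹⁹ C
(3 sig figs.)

3.01 × 10¹³ J/m³

The unique combination of the constants set to 1 with dimensions of energy density is u_au = E_h/a₀³ = m_e⁴e¹⁰/((4πε₀)⁵ℏ⁸).
E_h = 4.38 × 10⁻¹⁸ J
a₀ = 5.26 × 10⁻¹¹ m
E_h/a₀³ = 3.01 × 10¹³ J/m³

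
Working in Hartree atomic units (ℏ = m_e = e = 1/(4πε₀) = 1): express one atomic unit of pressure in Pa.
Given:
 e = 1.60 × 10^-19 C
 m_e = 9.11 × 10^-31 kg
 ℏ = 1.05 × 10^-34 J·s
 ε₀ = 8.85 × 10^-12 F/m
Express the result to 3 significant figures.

Dimensional analysis gives P_au = E_h/a₀³ = m_e⁴e¹⁰/((4πε₀)⁵ℏ⁸).
E_h = 4.38 × 10^-18 J
a₀ = 5.26 × 10^-11 m
E_h/a₀³ = 3.01 × 10^13 Pa

3.01 × 10^13 Pa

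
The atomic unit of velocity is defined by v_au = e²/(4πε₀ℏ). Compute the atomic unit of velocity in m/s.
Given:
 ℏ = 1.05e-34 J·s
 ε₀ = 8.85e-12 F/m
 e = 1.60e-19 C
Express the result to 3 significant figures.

2.19e6 m/s

v_au = e²/(4πε₀ℏ)
  = 2.56e-38 / 1.17e-44
  = 2.19e6 m/s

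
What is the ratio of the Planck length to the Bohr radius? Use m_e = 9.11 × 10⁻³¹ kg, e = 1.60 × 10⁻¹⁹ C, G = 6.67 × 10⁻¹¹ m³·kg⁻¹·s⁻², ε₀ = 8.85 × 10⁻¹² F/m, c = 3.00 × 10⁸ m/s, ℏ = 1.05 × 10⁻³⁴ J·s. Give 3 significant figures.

3.06 × 10⁻²⁵

Planck length: ℓ_P = √(ℏG/c³) = 1.61 × 10⁻³⁵ m
Bohr radius: a₀ = 4πε₀ℏ²/(m_e e²) = 5.26 × 10⁻¹¹ m
ratio = 1.61 × 10⁻³⁵ / 5.26 × 10⁻¹¹ = 3.06 × 10⁻²⁵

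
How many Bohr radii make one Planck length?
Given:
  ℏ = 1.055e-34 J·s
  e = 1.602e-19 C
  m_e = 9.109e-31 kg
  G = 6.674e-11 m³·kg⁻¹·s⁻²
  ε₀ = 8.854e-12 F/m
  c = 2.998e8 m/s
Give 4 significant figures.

3.051e-25

Planck length: ℓ_P = √(ℏG/c³) = 1.616e-35 m
Bohr radius: a₀ = 4πε₀ℏ²/(m_e e²) = 5.297e-11 m
ratio = 1.616e-35 / 5.297e-11 = 3.051e-25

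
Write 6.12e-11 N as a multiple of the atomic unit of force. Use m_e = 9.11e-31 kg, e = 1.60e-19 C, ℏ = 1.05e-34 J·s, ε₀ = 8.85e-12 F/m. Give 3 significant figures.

atomic unit of force: F_au = E_h/a₀ = m_e²e⁶/((4πε₀)³ℏ⁴) = 8.33e-8 N.
6.12e-11 / 8.33e-8 = 7.35e-4

7.35e-4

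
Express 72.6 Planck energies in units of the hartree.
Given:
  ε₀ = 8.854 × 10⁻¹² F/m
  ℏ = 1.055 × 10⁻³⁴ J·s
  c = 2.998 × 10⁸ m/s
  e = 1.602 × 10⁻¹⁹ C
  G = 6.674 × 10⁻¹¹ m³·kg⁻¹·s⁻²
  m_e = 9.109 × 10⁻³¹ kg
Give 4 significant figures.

Planck energy: E_P = √(ℏc⁵/G) = 1.957 × 10⁹ J
hartree: E_h = m_e e⁴/(4πε₀ℏ)² = 4.354 × 10⁻¹⁸ J
72.6 × 1.957 × 10⁹ / 4.354 × 10⁻¹⁸ = 3.262 × 10²⁸

3.262 × 10²⁸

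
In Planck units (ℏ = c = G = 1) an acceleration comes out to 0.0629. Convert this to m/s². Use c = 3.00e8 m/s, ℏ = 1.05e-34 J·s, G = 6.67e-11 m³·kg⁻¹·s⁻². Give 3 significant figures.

3.51e50 m/s²

One Planck acceleration: a_P = √(c⁷/(ℏG)) = 5.59e51 m/s².
0.0629 × 5.59e51 m/s² = 3.51e50 m/s²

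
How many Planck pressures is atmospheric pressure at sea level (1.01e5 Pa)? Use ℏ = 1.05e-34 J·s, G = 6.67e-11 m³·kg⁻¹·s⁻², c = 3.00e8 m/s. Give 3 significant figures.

2.16e-109

Planck pressure: p_P = c⁷/(ℏG²) = 4.68e113 Pa.
1.01e5 / 4.68e113 = 2.16e-109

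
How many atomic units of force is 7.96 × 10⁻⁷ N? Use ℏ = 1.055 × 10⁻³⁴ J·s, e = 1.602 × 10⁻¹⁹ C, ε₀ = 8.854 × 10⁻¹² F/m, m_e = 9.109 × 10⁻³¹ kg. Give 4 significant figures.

9.684

atomic unit of force: F_au = E_h/a₀ = m_e²e⁶/((4πε₀)³ℏ⁴) = 8.220 × 10⁻⁸ N.
7.96 × 10⁻⁷ / 8.220 × 10⁻⁸ = 9.684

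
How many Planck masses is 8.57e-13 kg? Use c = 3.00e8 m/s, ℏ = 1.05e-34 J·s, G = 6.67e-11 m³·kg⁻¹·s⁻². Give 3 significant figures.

3.94e-5

Planck mass: m_P = √(ℏc/G) = 2.17e-8 kg.
8.57e-13 / 2.17e-8 = 3.94e-5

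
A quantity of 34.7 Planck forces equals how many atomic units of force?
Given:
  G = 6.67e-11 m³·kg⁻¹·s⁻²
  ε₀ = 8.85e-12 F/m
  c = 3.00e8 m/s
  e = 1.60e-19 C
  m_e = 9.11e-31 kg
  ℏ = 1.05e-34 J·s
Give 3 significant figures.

5.06e52

Planck force: F_P = c⁴/G = 1.21e44 N
atomic unit of force: F_au = E_h/a₀ = m_e²e⁶/((4πε₀)³ℏ⁴) = 8.33e-8 N
34.7 × 1.21e44 / 8.33e-8 = 5.06e52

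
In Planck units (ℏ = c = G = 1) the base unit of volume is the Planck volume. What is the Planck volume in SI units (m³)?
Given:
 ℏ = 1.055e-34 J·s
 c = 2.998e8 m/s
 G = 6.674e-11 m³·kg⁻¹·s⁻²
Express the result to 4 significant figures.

4.224e-105 m³

V_P = (ℏG/c³)^(3/2)
  = √(1.784e-209)
  = 4.224e-105 m³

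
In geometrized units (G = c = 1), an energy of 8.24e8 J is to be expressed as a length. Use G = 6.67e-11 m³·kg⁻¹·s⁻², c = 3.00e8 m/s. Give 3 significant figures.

6.79e-36 m

Energy → length via G/c⁴.
8.24e8 J × (G/c⁴) = 6.79e-36 m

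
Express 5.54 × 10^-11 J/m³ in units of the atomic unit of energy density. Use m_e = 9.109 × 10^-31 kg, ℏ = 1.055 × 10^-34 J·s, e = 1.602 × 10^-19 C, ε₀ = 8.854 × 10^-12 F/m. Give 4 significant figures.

1.891 × 10^-24

atomic unit of energy density: u_au = E_h/a₀³ = m_e⁴e¹⁰/((4πε₀)⁵ℏ⁸) = 2.929 × 10^13 J/m³.
5.54 × 10^-11 / 2.929 × 10^13 = 1.891 × 10^-24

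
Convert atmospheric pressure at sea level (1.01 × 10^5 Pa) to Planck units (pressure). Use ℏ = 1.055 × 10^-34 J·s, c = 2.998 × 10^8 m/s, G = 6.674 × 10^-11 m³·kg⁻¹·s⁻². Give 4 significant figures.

2.180 × 10^-109

Planck pressure: p_P = c⁷/(ℏG²) = 4.632 × 10^113 Pa.
1.01 × 10^5 / 4.632 × 10^113 = 2.180 × 10^-109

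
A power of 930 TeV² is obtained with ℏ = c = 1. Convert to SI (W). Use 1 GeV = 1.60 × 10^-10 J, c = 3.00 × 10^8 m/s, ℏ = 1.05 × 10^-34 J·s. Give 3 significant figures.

2.27 × 10^23 W

Power is [E]/[T] = [E]²/ℏ.
1 GeV² → 1/ℏ × (1 GeV in J)² = 2.44 × 10^14 W.
Convert the energy scale: 930 TeV² = 9.30 × 10^8 GeV².
Result: 9.30 × 10^8 × 2.44 × 10^14 = 2.27 × 10^23 W.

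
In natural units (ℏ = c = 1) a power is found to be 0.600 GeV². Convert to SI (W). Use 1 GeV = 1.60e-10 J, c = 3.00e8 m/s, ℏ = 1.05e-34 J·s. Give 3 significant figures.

Power is [E]/[T] = [E]²/ℏ.
1 GeV² → 1/ℏ × (1 GeV in J)² = 2.44e14 W.
Result: 0.600 × 2.44e14 = 1.46e14 W.

1.46e14 W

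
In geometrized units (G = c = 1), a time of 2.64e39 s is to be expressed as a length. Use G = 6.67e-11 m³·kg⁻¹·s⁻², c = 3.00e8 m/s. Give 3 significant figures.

Time → length via c.
2.64e39 s × (c) = 7.92e47 m

7.92e47 m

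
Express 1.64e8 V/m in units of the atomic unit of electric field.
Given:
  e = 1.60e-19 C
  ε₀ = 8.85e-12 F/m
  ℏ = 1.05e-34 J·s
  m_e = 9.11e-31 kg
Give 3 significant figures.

3.15e-4

atomic unit of electric field: E_au = E_h/(e a₀) = m_e²e⁵/((4πε₀)³ℏ⁴) = 5.20e11 V/m.
1.64e8 / 5.20e11 = 3.15e-4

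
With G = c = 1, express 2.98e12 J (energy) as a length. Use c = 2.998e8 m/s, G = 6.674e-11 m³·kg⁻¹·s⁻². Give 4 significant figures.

2.462e-32 m

Energy → length via G/c⁴.
2.98e12 J × (G/c⁴) = 2.462e-32 m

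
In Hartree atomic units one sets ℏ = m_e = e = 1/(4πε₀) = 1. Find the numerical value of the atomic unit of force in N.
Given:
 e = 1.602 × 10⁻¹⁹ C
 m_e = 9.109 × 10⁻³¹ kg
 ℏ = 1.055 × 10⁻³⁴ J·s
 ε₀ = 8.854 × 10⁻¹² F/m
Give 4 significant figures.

8.220 × 10⁻⁸ N

F_au = E_h/a₀ = m_e²e⁶/((4πε₀)³ℏ⁴)
E_h = 4.354 × 10⁻¹⁸ J
a₀ = 5.297 × 10⁻¹¹ m
E_h/a₀ = 8.220 × 10⁻⁸ N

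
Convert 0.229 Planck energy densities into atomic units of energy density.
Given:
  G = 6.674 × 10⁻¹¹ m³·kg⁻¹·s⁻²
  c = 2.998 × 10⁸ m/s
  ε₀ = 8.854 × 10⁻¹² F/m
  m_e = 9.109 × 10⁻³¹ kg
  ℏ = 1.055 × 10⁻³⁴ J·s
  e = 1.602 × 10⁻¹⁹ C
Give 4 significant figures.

3.622 × 10⁹⁹

Planck energy density: u_P = c⁷/(ℏG²) = 4.632 × 10¹¹³ J/m³
atomic unit of energy density: u_au = E_h/a₀³ = m_e⁴e¹⁰/((4πε₀)⁵ℏ⁸) = 2.929 × 10¹³ J/m³
0.229 × 4.632 × 10¹¹³ / 2.929 × 10¹³ = 3.622 × 10⁹⁹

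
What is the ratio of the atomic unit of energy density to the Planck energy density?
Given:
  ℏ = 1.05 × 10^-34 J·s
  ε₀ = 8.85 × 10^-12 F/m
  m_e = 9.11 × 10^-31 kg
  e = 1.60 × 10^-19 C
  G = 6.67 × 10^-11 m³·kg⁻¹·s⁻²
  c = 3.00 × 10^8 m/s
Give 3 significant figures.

6.44 × 10^-101

atomic unit of energy density: u_au = E_h/a₀³ = m_e⁴e¹⁰/((4πε₀)⁵ℏ⁸) = 3.01 × 10^13 J/m³
Planck energy density: u_P = c⁷/(ℏG²) = 4.68 × 10^113 J/m³
ratio = 3.01 × 10^13 / 4.68 × 10^113 = 6.44 × 10^-101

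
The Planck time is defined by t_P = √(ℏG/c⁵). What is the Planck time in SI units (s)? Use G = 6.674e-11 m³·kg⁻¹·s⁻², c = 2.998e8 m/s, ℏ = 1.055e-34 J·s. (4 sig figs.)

t_P = √(ℏG/c⁵)
  = √(2.907e-87)
  = 5.392e-44 s

5.392e-44 s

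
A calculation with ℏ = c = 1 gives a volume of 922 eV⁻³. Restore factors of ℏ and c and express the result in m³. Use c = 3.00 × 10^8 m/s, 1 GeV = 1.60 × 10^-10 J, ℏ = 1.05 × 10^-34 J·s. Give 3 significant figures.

7.04 × 10^-18 m³

Volume is [L]³ = [E]⁻³·(ℏc)³.
1 GeV⁻³ → (ℏc)³ × (1 GeV in J)⁻³ = 7.63 × 10^-48 m³.
Convert the energy scale: 922 eV⁻³ = 9.22 × 10^29 GeV⁻³.
Result: 9.22 × 10^29 × 7.63 × 10^-48 = 7.04 × 10^-18 m³.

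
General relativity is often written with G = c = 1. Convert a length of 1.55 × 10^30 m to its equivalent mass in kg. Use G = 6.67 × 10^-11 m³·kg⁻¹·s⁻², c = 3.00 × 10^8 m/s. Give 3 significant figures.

Length → mass via c²/G.
1.55 × 10^30 m × (c²/G) = 2.09 × 10^57 kg

2.09 × 10^57 kg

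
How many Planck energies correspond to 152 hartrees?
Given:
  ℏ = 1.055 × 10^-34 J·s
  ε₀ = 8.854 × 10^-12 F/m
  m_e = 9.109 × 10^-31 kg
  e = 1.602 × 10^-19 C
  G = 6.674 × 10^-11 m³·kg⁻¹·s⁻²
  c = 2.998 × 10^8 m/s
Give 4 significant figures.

3.383 × 10^-25

hartree: E_h = m_e e⁴/(4πε₀ℏ)² = 4.354 × 10^-18 J
Planck energy: E_P = √(ℏc⁵/G) = 1.957 × 10^9 J
152 × 4.354 × 10^-18 / 1.957 × 10^9 = 3.383 × 10^-25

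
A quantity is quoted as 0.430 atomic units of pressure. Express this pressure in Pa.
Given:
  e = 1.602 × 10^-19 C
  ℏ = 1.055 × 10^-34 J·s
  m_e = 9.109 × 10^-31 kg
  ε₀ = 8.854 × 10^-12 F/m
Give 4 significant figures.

One atomic unit of pressure: P_au = E_h/a₀³ = m_e⁴e¹⁰/((4πε₀)⁵ℏ⁸) = 2.929 × 10^13 Pa.
0.430 × 2.929 × 10^13 Pa = 1.260 × 10^13 Pa

1.260 × 10^13 Pa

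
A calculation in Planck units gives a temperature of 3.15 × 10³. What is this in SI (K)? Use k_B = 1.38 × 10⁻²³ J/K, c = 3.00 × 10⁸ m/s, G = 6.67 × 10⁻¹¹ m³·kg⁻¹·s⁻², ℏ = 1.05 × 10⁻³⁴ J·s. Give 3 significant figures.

One Planck temperature: T_P = √(ℏc⁵/G) / k_B = 1.42 × 10³² K.
3.15 × 10³ × 1.42 × 10³² K = 4.46 × 10³⁵ K

4.46 × 10³⁵ K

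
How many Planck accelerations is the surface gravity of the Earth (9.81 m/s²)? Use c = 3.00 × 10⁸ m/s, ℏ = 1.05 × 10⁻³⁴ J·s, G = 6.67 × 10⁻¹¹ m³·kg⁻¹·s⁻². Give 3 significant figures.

1.76 × 10⁻⁵¹

Planck acceleration: a_P = √(c⁷/(ℏG)) = 5.59 × 10⁵¹ m/s².
9.81 / 5.59 × 10⁵¹ = 1.76 × 10⁻⁵¹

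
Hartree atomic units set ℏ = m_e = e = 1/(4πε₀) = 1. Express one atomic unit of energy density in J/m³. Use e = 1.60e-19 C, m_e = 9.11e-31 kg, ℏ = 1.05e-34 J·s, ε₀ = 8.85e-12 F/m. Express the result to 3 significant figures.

3.01e13 J/m³

The unique combination of the constants set to 1 with dimensions of energy density is u_au = E_h/a₀³ = m_e⁴e¹⁰/((4πε₀)⁵ℏ⁸).
E_h = 4.38e-18 J
a₀ = 5.26e-11 m
E_h/a₀³ = 3.01e13 J/m³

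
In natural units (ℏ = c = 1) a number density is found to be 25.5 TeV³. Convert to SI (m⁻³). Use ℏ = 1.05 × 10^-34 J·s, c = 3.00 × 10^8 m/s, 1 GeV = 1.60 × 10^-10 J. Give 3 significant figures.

Number density is [L]⁻³ = [E]³/(ℏc)³.
1 GeV³ → 1/(ℏc)³ × (1 GeV in J)³ = 1.31 × 10^47 m⁻³.
Convert the energy scale: 25.5 TeV³ = 2.55 × 10^10 GeV³.
Result: 2.55 × 10^10 × 1.31 × 10^47 = 3.34 × 10^57 m⁻³.

3.34 × 10^57 m⁻³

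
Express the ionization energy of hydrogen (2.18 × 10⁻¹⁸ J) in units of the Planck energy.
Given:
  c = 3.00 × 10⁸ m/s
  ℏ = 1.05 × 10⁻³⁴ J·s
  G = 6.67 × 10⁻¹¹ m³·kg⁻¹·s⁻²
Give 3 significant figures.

Planck energy: E_P = √(ℏc⁵/G) = 1.96 × 10⁹ J.
2.18 × 10⁻¹⁸ / 1.96 × 10⁹ = 1.11 × 10⁻²⁷

1.11 × 10⁻²⁷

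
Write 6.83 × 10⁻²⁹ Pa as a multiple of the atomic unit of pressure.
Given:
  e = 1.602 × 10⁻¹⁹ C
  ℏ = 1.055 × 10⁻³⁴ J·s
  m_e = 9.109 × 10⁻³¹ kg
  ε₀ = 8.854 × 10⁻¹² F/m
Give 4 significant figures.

2.332 × 10⁻⁴²

atomic unit of pressure: P_au = E_h/a₀³ = m_e⁴e¹⁰/((4πε₀)⁵ℏ⁸) = 2.929 × 10¹³ Pa.
6.83 × 10⁻²⁹ / 2.929 × 10¹³ = 2.332 × 10⁻⁴²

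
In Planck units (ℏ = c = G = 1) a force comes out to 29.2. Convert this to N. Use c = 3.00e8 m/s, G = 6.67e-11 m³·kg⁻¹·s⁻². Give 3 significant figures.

3.55e45 N

One Planck force: F_P = c⁴/G = 1.21e44 N.
29.2 × 1.21e44 N = 3.55e45 N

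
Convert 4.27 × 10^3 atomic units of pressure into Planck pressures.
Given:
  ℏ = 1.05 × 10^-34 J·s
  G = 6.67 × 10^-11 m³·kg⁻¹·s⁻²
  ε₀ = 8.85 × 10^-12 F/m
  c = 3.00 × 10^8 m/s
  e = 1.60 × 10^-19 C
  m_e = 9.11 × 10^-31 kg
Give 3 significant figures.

atomic unit of pressure: P_au = E_h/a₀³ = m_e⁴e¹⁰/((4πε₀)⁵ℏ⁸) = 3.01 × 10^13 Pa
Planck pressure: p_P = c⁷/(ℏG²) = 4.68 × 10^113 Pa
4.27 × 10^3 × 3.01 × 10^13 / 4.68 × 10^113 = 2.75 × 10^-97

2.75 × 10^-97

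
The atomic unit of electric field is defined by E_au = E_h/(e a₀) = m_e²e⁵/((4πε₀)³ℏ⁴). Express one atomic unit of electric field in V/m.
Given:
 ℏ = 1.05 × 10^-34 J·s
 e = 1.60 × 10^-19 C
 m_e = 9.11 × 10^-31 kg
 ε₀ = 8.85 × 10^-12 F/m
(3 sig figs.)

5.20 × 10^11 V/m

E_au = E_h/(e a₀) = m_e²e⁵/((4πε₀)³ℏ⁴)
E_h = 4.38 × 10^-18 J
a₀ = 5.26 × 10^-11 m
E_h/(e·a₀) = 5.20 × 10^11 V/m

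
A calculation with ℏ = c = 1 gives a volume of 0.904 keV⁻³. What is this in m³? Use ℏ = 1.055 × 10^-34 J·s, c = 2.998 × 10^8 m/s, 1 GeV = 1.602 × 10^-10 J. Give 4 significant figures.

6.957 × 10^-30 m³

Volume is [L]³ = [E]⁻³·(ℏc)³.
1 GeV⁻³ → (ℏc)³ × (1 GeV in J)⁻³ = 7.696 × 10^-48 m³.
Convert the energy scale: 0.904 keV⁻³ = 9.04 × 10^17 GeV⁻³.
Result: 9.04 × 10^17 × 7.696 × 10^-48 = 6.957 × 10^-30 m³.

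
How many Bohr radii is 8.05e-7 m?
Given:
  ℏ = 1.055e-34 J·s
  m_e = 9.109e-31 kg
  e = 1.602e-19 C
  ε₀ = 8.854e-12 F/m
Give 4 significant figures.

1.520e4

Bohr radius: a₀ = 4πε₀ℏ²/(m_e e²) = 5.297e-11 m.
8.05e-7 / 5.297e-11 = 1.520e4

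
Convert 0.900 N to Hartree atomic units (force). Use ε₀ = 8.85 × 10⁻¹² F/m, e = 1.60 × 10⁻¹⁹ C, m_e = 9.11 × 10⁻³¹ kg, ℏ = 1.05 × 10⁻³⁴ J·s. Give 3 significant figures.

atomic unit of force: F_au = E_h/a₀ = m_e²e⁶/((4πε₀)³ℏ⁴) = 8.33 × 10⁻⁸ N.
0.900 / 8.33 × 10⁻⁸ = 1.08 × 10⁷

1.08 × 10⁷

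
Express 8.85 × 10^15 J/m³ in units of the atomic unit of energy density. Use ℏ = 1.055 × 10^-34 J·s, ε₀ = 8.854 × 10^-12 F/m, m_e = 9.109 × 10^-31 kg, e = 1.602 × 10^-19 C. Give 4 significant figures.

atomic unit of energy density: u_au = E_h/a₀³ = m_e⁴e¹⁰/((4πε₀)⁵ℏ⁸) = 2.929 × 10^13 J/m³.
8.85 × 10^15 / 2.929 × 10^13 = 302.1

302.1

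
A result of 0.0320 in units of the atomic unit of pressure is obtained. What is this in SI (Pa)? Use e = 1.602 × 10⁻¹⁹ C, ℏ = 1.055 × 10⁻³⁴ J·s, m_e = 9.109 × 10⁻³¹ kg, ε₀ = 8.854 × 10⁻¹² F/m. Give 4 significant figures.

9.373 × 10¹¹ Pa

One atomic unit of pressure: P_au = E_h/a₀³ = m_e⁴e¹⁰/((4πε₀)⁵ℏ⁸) = 2.929 × 10¹³ Pa.
0.0320 × 2.929 × 10¹³ Pa = 9.373 × 10¹¹ Pa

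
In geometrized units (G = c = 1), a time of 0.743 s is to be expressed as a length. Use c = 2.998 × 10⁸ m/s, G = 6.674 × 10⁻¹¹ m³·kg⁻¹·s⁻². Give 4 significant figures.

2.228 × 10⁸ m

Time → length via c.
0.743 s × (c) = 2.228 × 10⁸ m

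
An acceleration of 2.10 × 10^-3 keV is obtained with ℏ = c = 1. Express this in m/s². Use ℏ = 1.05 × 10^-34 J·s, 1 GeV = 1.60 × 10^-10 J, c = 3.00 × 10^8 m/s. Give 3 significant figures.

Acceleration is [L]/[T]² = c·[E]/ℏ.
1 GeV → c/ℏ × (1 GeV in J) = 4.57 × 10^32 m/s².
Convert the energy scale: 2.10 × 10^-3 keV = 2.10 × 10^-9 GeV.
Result: 2.10 × 10^-9 × 4.57 × 10^32 = 9.60 × 10^23 m/s².

9.60 × 10^23 m/s²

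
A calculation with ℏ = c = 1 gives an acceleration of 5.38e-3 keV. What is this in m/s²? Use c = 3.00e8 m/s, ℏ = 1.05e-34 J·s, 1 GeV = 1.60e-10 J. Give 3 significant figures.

2.46e24 m/s²

Acceleration is [L]/[T]² = c·[E]/ℏ.
1 GeV → c/ℏ × (1 GeV in J) = 4.57e32 m/s².
Convert the energy scale: 5.38e-3 keV = 5.38e-9 GeV.
Result: 5.38e-9 × 4.57e32 = 2.46e24 m/s².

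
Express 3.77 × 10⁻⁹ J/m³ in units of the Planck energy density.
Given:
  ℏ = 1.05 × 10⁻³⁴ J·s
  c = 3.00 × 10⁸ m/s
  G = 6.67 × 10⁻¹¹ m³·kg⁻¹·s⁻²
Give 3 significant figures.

8.05 × 10⁻¹²³

Planck energy density: u_P = c⁷/(ℏG²) = 4.68 × 10¹¹³ J/m³.
3.77 × 10⁻⁹ / 4.68 × 10¹¹³ = 8.05 × 10⁻¹²³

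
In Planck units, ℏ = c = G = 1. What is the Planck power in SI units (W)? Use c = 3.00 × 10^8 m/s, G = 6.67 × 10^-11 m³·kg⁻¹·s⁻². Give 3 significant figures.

3.64 × 10^52 W

The unique combination of the constants set to 1 with dimensions of power is P_P = c⁵/G.
  = 2.43 × 10^42 / 6.67 × 10^-11
  = 3.64 × 10^52 W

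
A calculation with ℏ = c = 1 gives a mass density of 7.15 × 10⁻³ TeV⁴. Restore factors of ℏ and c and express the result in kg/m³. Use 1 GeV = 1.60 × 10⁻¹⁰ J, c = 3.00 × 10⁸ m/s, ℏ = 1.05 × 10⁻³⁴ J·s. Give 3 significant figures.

Mass density is [E]/(c²[L]³) = [E]⁴/(ℏ³c⁵).
1 GeV⁴ → 1/(ℏ³c⁵) × (1 GeV in J)⁴ = 2.33 × 10²⁰ kg/m³.
Convert the energy scale: 7.15 × 10⁻³ TeV⁴ = 7.15 × 10⁹ GeV⁴.
Result: 7.15 × 10⁹ × 2.33 × 10²⁰ = 1.67 × 10³⁰ kg/m³.

1.67 × 10³⁰ kg/m³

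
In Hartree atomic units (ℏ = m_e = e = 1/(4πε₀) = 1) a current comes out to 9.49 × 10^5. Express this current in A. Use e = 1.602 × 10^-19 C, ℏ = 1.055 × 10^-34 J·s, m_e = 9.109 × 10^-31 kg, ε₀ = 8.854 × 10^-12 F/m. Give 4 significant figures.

One atomic unit of electric current: I_au = e E_h/ℏ = m_e e⁵/((4πε₀)²ℏ³) = 6.612 × 10^-3 A.
9.49 × 10^5 × 6.612 × 10^-3 A = 6.275 × 10^3 A

6.275 × 10^3 A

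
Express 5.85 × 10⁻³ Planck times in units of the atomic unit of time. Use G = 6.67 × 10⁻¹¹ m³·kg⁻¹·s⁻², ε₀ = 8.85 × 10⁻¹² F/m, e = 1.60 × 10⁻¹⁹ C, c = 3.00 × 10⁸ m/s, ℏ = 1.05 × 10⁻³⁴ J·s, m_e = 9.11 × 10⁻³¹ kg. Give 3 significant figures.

1.31 × 10⁻²⁹

Planck time: t_P = √(ℏG/c⁵) = 5.37 × 10⁻⁴⁴ s
atomic unit of time: τ_au = (4πε₀)²ℏ³/(m_e e⁴) = 2.40 × 10⁻¹⁷ s
5.85 × 10⁻³ × 5.37 × 10⁻⁴⁴ / 2.40 × 10⁻¹⁷ = 1.31 × 10⁻²⁹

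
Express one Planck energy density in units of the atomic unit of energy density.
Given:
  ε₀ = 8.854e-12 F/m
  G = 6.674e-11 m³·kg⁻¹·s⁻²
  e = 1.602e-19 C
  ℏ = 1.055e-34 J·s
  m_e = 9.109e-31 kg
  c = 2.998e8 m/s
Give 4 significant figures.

1.581e100

Planck energy density: u_P = c⁷/(ℏG²) = 4.632e113 J/m³
atomic unit of energy density: u_au = E_h/a₀³ = m_e⁴e¹⁰/((4πε₀)⁵ℏ⁸) = 2.929e13 J/m³
ratio = 4.632e113 / 2.929e13 = 1.581e100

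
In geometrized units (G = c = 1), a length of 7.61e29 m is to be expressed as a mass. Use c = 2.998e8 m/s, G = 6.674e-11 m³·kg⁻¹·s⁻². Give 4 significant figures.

Length → mass via c²/G.
7.61e29 m × (c²/G) = 1.025e57 kg

1.025e57 kg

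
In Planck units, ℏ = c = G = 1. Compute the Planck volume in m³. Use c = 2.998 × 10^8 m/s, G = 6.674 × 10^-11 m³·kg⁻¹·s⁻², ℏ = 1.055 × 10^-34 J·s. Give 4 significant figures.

From ℏ = c = G = 1 the volume scale is V_P = (ℏG/c³)^(3/2).
  = √(1.784 × 10^-209)
  = 4.224 × 10^-105 m³

4.224 × 10^-105 m³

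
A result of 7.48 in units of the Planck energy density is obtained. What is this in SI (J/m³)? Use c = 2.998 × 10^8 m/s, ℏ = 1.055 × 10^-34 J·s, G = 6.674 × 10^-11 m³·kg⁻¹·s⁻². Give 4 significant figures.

One Planck energy density: u_P = c⁷/(ℏG²) = 4.632 × 10^113 J/m³.
7.48 × 4.632 × 10^113 J/m³ = 3.465 × 10^114 J/m³

3.465 × 10^114 J/m³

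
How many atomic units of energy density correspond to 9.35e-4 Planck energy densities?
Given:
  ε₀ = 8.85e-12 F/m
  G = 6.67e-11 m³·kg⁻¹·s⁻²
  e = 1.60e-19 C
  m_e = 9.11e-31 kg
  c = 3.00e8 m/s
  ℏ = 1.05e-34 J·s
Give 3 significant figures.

1.45e97

Planck energy density: u_P = c⁷/(ℏG²) = 4.68e113 J/m³
atomic unit of energy density: u_au = E_h/a₀³ = m_e⁴e¹⁰/((4πε₀)⁵ℏ⁸) = 3.01e13 J/m³
9.35e-4 × 4.68e113 / 3.01e13 = 1.45e97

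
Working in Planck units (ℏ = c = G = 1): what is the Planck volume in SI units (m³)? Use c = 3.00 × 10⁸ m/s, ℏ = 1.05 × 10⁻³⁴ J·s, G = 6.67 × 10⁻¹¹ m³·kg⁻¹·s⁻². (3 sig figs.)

4.18 × 10⁻¹⁰⁵ m³

The unique combination of the constants set to 1 with dimensions of volume is V_P = (ℏG/c³)^(3/2).
  = √(1.75 × 10⁻²⁰⁹)
  = 4.18 × 10⁻¹⁰⁵ m³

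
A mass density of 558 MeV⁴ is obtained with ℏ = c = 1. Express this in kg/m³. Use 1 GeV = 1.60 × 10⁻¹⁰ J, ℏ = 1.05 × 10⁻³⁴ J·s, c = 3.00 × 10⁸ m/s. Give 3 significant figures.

Mass density is [E]/(c²[L]³) = [E]⁴/(ℏ³c⁵).
1 GeV⁴ → 1/(ℏ³c⁵) × (1 GeV in J)⁴ = 2.33 × 10²⁰ kg/m³.
Convert the energy scale: 558 MeV⁴ = 5.58 × 10⁻¹⁰ GeV⁴.
Result: 5.58 × 10⁻¹⁰ × 2.33 × 10²⁰ = 1.30 × 10¹¹ kg/m³.

1.30 × 10¹¹ kg/m³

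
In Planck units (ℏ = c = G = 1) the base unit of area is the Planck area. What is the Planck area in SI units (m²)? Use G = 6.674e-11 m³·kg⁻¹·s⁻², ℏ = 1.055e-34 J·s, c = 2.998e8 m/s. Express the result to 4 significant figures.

2.613e-70 m²

A_P = ℏG/c³
  = 7.041e-45 / 2.695e25
  = 2.613e-70 m²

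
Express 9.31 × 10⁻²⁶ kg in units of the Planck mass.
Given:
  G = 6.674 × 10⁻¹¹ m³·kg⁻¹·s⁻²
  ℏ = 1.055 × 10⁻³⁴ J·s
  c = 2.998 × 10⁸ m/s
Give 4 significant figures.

4.277 × 10⁻¹⁸

Planck mass: m_P = √(ℏc/G) = 2.177 × 10⁻⁸ kg.
9.31 × 10⁻²⁶ / 2.177 × 10⁻⁸ = 4.277 × 10⁻¹⁸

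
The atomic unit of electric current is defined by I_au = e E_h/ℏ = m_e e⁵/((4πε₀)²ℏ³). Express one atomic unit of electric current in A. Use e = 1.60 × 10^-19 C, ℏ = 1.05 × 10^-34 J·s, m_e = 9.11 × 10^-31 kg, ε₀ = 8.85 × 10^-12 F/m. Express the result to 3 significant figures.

I_au = e E_h/ℏ = m_e e⁵/((4πε₀)²ℏ³)
E_h = 4.38 × 10^-18 J
e·E_h/ℏ = 6.67 × 10^-3 A

6.67 × 10^-3 A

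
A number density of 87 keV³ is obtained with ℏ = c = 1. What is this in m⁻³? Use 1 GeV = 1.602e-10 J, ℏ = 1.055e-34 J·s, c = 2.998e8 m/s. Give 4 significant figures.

Number density is [L]⁻³ = [E]³/(ℏc)³.
1 GeV³ → 1/(ℏc)³ × (1 GeV in J)³ = 1.299e47 m⁻³.
Convert the energy scale: 87 keV³ = 8.70e-17 GeV³.
Result: 8.70e-17 × 1.299e47 = 1.130e31 m⁻³.

1.130e31 m⁻³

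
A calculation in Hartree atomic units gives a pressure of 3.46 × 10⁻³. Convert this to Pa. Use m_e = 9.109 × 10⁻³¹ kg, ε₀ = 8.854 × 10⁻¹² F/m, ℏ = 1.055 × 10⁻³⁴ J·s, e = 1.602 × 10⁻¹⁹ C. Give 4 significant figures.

One atomic unit of pressure: P_au = E_h/a₀³ = m_e⁴e¹⁰/((4πε₀)⁵ℏ⁸) = 2.929 × 10¹³ Pa.
3.46 × 10⁻³ × 2.929 × 10¹³ Pa = 1.013 × 10¹¹ Pa

1.013 × 10¹¹ Pa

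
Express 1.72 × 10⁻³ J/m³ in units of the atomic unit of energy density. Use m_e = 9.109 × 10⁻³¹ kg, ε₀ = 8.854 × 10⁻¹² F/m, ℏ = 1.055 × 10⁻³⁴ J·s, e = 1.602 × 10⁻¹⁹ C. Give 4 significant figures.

atomic unit of energy density: u_au = E_h/a₀³ = m_e⁴e¹⁰/((4πε₀)⁵ℏ⁸) = 2.929 × 10¹³ J/m³.
1.72 × 10⁻³ / 2.929 × 10¹³ = 5.872 × 10⁻¹⁷

5.872 × 10⁻¹⁷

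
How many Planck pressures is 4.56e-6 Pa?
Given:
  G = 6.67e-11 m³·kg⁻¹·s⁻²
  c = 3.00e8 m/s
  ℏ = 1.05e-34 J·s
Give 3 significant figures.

Planck pressure: p_P = c⁷/(ℏG²) = 4.68e113 Pa.
4.56e-6 / 4.68e113 = 9.74e-120

9.74e-120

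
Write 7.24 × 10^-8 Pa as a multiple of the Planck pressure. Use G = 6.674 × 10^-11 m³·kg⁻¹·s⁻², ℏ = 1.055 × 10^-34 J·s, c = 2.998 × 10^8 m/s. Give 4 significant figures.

1.563 × 10^-121

Planck pressure: p_P = c⁷/(ℏG²) = 4.632 × 10^113 Pa.
7.24 × 10^-8 / 4.632 × 10^113 = 1.563 × 10^-121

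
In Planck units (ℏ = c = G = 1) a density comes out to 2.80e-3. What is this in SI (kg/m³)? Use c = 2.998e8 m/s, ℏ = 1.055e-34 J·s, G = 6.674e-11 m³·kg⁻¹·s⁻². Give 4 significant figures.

1.443e94 kg/m³

One Planck density: ρ_P = c⁵/(ℏG²) = 5.154e96 kg/m³.
2.80e-3 × 5.154e96 kg/m³ = 1.443e94 kg/m³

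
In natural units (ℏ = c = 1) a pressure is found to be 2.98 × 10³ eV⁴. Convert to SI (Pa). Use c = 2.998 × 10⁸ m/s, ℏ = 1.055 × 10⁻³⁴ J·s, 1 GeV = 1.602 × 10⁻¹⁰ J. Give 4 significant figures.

6.203 × 10⁴ Pa

Pressure is [E]/[L]³ = [E]⁴/(ℏc)³.
1 GeV⁴ → 1/(ℏc)³ × (1 GeV in J)⁴ = 2.082 × 10³⁷ Pa.
Convert the energy scale: 2.98 × 10³ eV⁴ = 2.98 × 10⁻³³ GeV⁴.
Result: 2.98 × 10⁻³³ × 2.082 × 10³⁷ = 6.203 × 10⁴ Pa.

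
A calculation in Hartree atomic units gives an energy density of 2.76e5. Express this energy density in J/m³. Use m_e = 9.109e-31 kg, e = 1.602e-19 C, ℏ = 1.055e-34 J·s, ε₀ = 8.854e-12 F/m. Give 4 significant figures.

8.084e18 J/m³

One atomic unit of energy density: u_au = E_h/a₀³ = m_e⁴e¹⁰/((4πε₀)⁵ℏ⁸) = 2.929e13 J/m³.
2.76e5 × 2.929e13 J/m³ = 8.084e18 J/m³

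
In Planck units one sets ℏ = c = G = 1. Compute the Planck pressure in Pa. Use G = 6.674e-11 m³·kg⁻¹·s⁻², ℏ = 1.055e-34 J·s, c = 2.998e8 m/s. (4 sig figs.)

p_P = c⁷/(ℏG²)
  = 2.177e59 / 4.699e-55
  = 4.632e113 Pa

4.632e113 Pa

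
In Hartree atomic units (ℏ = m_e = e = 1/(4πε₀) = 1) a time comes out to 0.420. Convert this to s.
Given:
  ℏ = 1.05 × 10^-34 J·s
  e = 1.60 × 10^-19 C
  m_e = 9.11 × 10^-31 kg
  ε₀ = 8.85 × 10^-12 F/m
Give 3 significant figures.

One atomic unit of time: τ_au = (4πε₀)²ℏ³/(m_e e⁴) = 2.40 × 10^-17 s.
0.420 × 2.40 × 10^-17 s = 1.01 × 10^-17 s

1.01 × 10^-17 s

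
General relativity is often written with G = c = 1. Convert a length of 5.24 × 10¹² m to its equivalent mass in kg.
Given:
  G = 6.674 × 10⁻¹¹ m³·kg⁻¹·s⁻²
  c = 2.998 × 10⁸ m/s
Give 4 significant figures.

Length → mass via c²/G.
5.24 × 10¹² m × (c²/G) = 7.057 × 10³⁹ kg

7.057 × 10³⁹ kg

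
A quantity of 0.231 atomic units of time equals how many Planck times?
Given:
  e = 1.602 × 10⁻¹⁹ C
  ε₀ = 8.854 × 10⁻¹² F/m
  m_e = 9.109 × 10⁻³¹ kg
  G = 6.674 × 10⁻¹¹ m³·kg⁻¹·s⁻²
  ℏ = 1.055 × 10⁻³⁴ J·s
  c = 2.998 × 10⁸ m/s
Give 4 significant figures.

1.038 × 10²⁶

atomic unit of time: τ_au = (4πε₀)²ℏ³/(m_e e⁴) = 2.423 × 10⁻¹⁷ s
Planck time: t_P = √(ℏG/c⁵) = 5.392 × 10⁻⁴⁴ s
0.231 × 2.423 × 10⁻¹⁷ / 5.392 × 10⁻⁴⁴ = 1.038 × 10²⁶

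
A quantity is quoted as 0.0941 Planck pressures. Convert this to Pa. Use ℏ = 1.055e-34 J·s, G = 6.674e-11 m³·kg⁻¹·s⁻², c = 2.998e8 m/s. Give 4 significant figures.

4.359e112 Pa

One Planck pressure: p_P = c⁷/(ℏG²) = 4.632e113 Pa.
0.0941 × 4.632e113 Pa = 4.359e112 Pa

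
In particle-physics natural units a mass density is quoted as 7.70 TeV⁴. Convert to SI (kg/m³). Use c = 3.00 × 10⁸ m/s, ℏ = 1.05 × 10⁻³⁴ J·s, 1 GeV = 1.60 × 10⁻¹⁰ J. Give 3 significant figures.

1.79 × 10³³ kg/m³

Mass density is [E]/(c²[L]³) = [E]⁴/(ℏ³c⁵).
1 GeV⁴ → 1/(ℏ³c⁵) × (1 GeV in J)⁴ = 2.33 × 10²⁰ kg/m³.
Convert the energy scale: 7.70 TeV⁴ = 7.70 × 10¹² GeV⁴.
Result: 7.70 × 10¹² × 2.33 × 10²⁰ = 1.79 × 10³³ kg/m³.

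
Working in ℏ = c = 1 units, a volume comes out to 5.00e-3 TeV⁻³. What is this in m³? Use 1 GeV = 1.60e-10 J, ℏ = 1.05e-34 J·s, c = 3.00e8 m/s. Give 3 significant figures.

3.82e-59 m³

Volume is [L]³ = [E]⁻³·(ℏc)³.
1 GeV⁻³ → (ℏc)³ × (1 GeV in J)⁻³ = 7.63e-48 m³.
Convert the energy scale: 5.00e-3 TeV⁻³ = 5.00e-12 GeV⁻³.
Result: 5.00e-12 × 7.63e-48 = 3.82e-59 m³.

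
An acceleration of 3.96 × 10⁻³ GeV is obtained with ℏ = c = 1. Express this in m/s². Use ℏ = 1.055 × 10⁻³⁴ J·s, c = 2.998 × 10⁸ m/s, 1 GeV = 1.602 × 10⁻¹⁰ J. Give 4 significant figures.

Acceleration is [L]/[T]² = c·[E]/ℏ.
1 GeV → c/ℏ × (1 GeV in J) = 4.552 × 10³² m/s².
Result: 3.96 × 10⁻³ × 4.552 × 10³² = 1.803 × 10³⁰ m/s².

1.803 × 10³⁰ m/s²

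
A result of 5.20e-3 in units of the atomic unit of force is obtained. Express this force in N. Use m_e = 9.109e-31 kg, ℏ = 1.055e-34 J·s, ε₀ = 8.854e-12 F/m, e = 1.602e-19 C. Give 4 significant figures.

One atomic unit of force: F_au = E_h/a₀ = m_e²e⁶/((4πε₀)³ℏ⁴) = 8.220e-8 N.
5.20e-3 × 8.220e-8 N = 4.274e-10 N

4.274e-10 N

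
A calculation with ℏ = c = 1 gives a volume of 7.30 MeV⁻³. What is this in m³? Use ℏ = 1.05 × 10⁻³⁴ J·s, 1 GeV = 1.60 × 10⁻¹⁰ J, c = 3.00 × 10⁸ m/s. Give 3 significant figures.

Volume is [L]³ = [E]⁻³·(ℏc)³.
1 GeV⁻³ → (ℏc)³ × (1 GeV in J)⁻³ = 7.63 × 10⁻⁴⁸ m³.
Convert the energy scale: 7.30 MeV⁻³ = 7.30 × 10⁹ GeV⁻³.
Result: 7.30 × 10⁹ × 7.63 × 10⁻⁴⁸ = 5.57 × 10⁻³⁸ m³.

5.57 × 10⁻³⁸ m³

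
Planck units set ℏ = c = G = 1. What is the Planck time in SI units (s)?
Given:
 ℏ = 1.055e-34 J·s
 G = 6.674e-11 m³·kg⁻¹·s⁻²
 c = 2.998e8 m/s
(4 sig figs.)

From ℏ = c = G = 1 the time scale is t_P = √(ℏG/c⁵).
  = √(2.907e-87)
  = 5.392e-44 s

5.392e-44 s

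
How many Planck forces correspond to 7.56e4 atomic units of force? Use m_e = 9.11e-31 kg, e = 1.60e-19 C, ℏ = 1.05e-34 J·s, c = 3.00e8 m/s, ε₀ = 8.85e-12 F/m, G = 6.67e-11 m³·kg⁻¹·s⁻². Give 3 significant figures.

atomic unit of force: F_au = E_h/a₀ = m_e²e⁶/((4πε₀)³ℏ⁴) = 8.33e-8 N
Planck force: F_P = c⁴/G = 1.21e44 N
7.56e4 × 8.33e-8 / 1.21e44 = 5.18e-47

5.18e-47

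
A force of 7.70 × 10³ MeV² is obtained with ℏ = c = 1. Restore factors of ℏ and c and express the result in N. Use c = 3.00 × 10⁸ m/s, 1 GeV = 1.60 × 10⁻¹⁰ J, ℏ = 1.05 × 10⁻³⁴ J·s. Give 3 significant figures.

Force is [E]/[L] = [E]²/(ℏc); restore (ℏc)⁻¹.
1 GeV² → 1/(ℏc) × (1 GeV in J)² = 8.13 × 10⁵ N.
Convert the energy scale: 7.70 × 10³ MeV² = 7.70 × 10⁻³ GeV².
Result: 7.70 × 10⁻³ × 8.13 × 10⁵ = 6.26 × 10³ N.

6.26 × 10³ N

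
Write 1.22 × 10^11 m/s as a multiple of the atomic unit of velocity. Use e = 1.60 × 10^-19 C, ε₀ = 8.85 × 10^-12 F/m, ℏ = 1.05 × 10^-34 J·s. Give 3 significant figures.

atomic unit of velocity: v_au = e²/(4πε₀ℏ) = 2.19 × 10^6 m/s.
1.22 × 10^11 / 2.19 × 10^6 = 5.56 × 10^4

5.56 × 10^4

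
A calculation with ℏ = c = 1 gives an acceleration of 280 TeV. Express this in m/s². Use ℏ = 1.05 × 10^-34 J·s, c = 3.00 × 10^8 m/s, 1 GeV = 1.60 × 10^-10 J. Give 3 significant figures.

1.28 × 10^38 m/s²

Acceleration is [L]/[T]² = c·[E]/ℏ.
1 GeV → c/ℏ × (1 GeV in J) = 4.57 × 10^32 m/s².
Convert the energy scale: 280 TeV = 2.80 × 10^5 GeV.
Result: 2.80 × 10^5 × 4.57 × 10^32 = 1.28 × 10^38 m/s².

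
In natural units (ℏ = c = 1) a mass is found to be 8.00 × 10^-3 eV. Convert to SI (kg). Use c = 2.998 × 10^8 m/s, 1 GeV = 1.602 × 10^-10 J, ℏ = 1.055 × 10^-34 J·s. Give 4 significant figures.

1.426 × 10^-38 kg

Mass is [E]/c²; divide by c².
1 GeV → 1/c² × (1 GeV in J) = 1.782 × 10^-27 kg.
Convert the energy scale: 8.00 × 10^-3 eV = 8.00 × 10^-12 GeV.
Result: 8.00 × 10^-12 × 1.782 × 10^-27 = 1.426 × 10^-38 kg.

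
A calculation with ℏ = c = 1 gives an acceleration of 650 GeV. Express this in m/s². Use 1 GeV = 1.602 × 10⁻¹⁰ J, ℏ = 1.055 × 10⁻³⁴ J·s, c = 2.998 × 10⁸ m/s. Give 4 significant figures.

2.959 × 10³⁵ m/s²

Acceleration is [L]/[T]² = c·[E]/ℏ.
1 GeV → c/ℏ × (1 GeV in J) = 4.552 × 10³² m/s².
Result: 650 × 4.552 × 10³² = 2.959 × 10³⁵ m/s².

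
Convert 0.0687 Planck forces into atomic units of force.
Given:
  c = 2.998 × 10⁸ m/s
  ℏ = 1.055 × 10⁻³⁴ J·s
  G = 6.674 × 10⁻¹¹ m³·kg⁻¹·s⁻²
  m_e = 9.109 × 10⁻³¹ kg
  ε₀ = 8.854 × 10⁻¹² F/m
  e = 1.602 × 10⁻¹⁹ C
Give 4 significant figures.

Planck force: F_P = c⁴/G = 1.210 × 10⁴⁴ N
atomic unit of force: F_au = E_h/a₀ = m_e²e⁶/((4πε₀)³ℏ⁴) = 8.220 × 10⁻⁸ N
0.0687 × 1.210 × 10⁴⁴ / 8.220 × 10⁻⁸ = 1.012 × 10⁵⁰

1.012 × 10⁵⁰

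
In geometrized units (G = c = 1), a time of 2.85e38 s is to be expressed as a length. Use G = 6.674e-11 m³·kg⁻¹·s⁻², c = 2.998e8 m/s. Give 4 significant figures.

8.544e46 m

Time → length via c.
2.85e38 s × (c) = 8.544e46 m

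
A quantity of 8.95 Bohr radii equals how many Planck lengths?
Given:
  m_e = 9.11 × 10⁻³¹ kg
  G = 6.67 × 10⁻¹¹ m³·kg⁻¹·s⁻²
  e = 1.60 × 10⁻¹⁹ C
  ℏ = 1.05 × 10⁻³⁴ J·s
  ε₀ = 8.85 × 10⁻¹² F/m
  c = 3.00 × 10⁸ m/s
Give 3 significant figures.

2.92 × 10²⁵

Bohr radius: a₀ = 4πε₀ℏ²/(m_e e²) = 5.26 × 10⁻¹¹ m
Planck length: ℓ_P = √(ℏG/c³) = 1.61 × 10⁻³⁵ m
8.95 × 5.26 × 10⁻¹¹ / 1.61 × 10⁻³⁵ = 2.92 × 10²⁵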